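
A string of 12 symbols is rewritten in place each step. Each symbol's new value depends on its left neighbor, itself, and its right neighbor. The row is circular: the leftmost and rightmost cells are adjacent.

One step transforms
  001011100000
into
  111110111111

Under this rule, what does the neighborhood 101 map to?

1

At position 3 the neighborhood is 101; the next row has 1 there.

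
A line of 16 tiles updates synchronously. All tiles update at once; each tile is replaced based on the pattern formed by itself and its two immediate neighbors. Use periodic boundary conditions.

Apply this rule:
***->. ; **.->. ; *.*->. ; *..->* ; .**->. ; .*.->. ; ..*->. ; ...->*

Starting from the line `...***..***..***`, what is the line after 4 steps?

.***..***..***..

step 1: **....*....*....
step 2: ..***..***..***.
step 3: *....*....*....*
step 4: .***..***..***..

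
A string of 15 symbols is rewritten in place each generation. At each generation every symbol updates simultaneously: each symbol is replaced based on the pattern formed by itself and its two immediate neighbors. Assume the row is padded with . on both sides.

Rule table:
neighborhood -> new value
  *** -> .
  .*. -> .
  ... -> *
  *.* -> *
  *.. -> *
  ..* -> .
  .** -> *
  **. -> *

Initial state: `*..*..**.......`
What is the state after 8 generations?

..**....***.**.

.*..*.*********
..*..**.......*
*..*.********..
.*..**......***
..*.*******.*.*
*..**.....**.*.
.*.******.***.*
..**....***.**.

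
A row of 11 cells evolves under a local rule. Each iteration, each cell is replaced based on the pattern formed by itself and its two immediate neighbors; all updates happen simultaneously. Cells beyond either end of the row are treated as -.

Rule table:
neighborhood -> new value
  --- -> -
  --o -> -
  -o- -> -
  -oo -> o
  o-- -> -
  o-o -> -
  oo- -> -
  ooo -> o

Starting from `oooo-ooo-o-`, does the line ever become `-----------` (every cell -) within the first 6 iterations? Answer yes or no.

yes

ooo--oo----
oo---o-----
o----------
-----------
all cells are - at iteration 4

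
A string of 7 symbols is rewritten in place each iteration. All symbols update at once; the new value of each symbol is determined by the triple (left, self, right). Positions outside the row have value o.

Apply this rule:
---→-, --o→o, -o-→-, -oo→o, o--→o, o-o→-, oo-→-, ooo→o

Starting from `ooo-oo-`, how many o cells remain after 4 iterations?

6

oo--o--
o-oo-oo
--o--oo
oo-oooo
count of o: 6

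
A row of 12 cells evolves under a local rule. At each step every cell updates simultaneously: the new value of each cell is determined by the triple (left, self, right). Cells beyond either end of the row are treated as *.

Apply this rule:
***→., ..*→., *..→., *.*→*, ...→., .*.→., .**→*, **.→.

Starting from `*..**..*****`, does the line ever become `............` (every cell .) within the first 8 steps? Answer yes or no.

...*...*....
............
all cells are . at step 2

yes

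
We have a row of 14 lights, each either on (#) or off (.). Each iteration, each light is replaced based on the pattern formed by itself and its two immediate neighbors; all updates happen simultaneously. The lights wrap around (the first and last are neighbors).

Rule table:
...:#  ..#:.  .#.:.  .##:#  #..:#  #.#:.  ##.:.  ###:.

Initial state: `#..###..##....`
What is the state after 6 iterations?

.#.#..#.#.###.
....#.....#..#
###..####..#..
#..#.#...#..#.
.#....##..#...
..###.#.#..###

..###.#.#..###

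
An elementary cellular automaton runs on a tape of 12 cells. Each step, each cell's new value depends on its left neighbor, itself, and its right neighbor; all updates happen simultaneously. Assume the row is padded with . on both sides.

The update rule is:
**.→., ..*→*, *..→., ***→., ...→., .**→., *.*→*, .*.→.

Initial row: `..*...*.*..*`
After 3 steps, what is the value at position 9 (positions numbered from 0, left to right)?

step 1: .*...*.*..*.
step 2: *...*.*..*..
step 3: ...*.*..*...
position 9 holds .

.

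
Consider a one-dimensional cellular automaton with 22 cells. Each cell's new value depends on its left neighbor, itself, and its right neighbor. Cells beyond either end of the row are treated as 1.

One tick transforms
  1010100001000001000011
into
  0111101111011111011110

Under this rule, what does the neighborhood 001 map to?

1

At position 8 the neighborhood is 001; the next row has 1 there.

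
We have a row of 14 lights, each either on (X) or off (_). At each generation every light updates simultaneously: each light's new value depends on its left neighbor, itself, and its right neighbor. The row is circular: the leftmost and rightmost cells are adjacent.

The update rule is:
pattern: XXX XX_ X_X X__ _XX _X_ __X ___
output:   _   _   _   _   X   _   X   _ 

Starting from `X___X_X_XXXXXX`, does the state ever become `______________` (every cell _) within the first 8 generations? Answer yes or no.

___X____X_____
__X____X______
_X____X_______
X____X________
____X________X
___X________X_
__X________X__
_X________X___
generation 8 is _X________X___, still not uniform _

no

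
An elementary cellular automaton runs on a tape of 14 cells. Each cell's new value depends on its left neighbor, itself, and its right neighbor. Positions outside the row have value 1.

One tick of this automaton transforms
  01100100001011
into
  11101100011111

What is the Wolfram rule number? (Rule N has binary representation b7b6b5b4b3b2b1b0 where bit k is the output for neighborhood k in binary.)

238

position 13: 111 → 1  (bit 7 = 1)
position 2: 110 → 1  (bit 6 = 1)
position 0: 101 → 1  (bit 5 = 1)
position 3: 100 → 0  (bit 4 = 0)
position 1: 011 → 1  (bit 3 = 1)
position 5: 010 → 1  (bit 2 = 1)
position 4: 001 → 1  (bit 1 = 1)
position 7: 000 → 0  (bit 0 = 0)
bits b7..b0 = 11101110 = 238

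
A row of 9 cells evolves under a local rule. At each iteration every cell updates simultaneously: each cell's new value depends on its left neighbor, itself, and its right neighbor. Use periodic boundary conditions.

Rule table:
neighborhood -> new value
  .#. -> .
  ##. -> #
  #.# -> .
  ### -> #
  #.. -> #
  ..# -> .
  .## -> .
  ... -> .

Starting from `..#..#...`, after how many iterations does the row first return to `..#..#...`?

9

...#..#..
....#..#.
.....#..#
#.....#..
.#.....#.
..#.....#
#..#.....
.#..#....
..#..#...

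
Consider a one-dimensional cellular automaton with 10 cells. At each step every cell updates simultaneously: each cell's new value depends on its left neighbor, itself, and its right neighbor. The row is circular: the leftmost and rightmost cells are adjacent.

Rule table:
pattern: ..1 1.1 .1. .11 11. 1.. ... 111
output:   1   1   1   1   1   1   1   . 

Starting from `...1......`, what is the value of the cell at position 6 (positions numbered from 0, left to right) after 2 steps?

1111111111
..........
position 6 holds .

.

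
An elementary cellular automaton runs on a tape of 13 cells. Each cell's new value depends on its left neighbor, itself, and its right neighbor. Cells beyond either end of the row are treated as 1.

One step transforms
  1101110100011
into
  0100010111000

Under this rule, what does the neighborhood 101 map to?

0

At position 2 the neighborhood is 101; the next row has 0 there.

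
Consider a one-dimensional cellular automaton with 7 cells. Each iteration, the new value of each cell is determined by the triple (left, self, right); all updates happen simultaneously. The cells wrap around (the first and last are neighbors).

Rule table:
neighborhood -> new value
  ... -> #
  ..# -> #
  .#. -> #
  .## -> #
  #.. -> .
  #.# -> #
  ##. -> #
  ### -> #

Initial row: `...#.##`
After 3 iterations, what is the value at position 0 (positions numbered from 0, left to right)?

.######
#######
#######
position 0 holds #

#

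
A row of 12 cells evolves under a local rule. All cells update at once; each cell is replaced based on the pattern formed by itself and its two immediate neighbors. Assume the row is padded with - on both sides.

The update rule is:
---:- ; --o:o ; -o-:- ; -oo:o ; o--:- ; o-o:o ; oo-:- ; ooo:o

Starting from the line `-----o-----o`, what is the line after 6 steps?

----o-----o-
---o-----o--
--o-----o---
-o-----o----
o-----o-----
-----o------

-----o------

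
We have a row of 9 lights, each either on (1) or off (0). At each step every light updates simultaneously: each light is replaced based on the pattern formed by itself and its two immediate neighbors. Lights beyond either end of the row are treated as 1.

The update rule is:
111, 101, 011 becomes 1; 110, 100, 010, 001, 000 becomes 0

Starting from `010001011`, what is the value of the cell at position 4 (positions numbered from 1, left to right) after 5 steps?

100000111
000000111
000000111  (fixed point — unchanged through step 5)
position 4 holds 0

0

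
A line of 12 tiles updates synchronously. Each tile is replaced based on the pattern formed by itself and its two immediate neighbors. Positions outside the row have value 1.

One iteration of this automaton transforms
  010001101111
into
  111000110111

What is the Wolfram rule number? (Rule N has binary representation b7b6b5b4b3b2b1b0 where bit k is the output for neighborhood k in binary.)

244

position 9: 111 → 1  (bit 7 = 1)
position 6: 110 → 1  (bit 6 = 1)
position 0: 101 → 1  (bit 5 = 1)
position 2: 100 → 1  (bit 4 = 1)
position 5: 011 → 0  (bit 3 = 0)
position 1: 010 → 1  (bit 2 = 1)
position 4: 001 → 0  (bit 1 = 0)
position 3: 000 → 0  (bit 0 = 0)
bits b7..b0 = 11110100 = 244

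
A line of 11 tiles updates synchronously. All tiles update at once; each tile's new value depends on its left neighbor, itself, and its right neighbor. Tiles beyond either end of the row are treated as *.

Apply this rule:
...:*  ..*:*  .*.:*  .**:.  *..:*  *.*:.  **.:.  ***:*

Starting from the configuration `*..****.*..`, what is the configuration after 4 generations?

.**.**..***
......**.**
******....*
*****.****.

*****.****.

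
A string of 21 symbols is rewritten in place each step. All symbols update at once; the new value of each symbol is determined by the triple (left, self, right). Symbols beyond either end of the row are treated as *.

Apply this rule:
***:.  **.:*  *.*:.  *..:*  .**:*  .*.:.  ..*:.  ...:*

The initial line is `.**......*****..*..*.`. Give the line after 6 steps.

**...*..*.*..*.**.**.

.*******.*...**..*...
.*.....*..**.***..**.
..****..*.**.*.**.**.
*.*..**...**...**.**.
*..*.****.****.**.**.
**...*..*.*..*.**.**.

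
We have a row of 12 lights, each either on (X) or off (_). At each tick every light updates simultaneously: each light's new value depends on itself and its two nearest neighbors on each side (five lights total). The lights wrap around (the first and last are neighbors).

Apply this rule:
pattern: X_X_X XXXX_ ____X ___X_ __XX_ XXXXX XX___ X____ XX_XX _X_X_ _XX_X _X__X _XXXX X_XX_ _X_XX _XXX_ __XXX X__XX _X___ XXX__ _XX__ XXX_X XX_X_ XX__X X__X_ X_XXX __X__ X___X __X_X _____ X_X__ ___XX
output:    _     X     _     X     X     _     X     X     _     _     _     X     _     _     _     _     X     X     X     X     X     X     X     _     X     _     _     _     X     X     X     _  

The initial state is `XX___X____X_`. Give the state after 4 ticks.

_XX_X_XX_XX_
XX_X______X_
__XXXXXX_XX_
__X___XX__XX

__X___XX__XX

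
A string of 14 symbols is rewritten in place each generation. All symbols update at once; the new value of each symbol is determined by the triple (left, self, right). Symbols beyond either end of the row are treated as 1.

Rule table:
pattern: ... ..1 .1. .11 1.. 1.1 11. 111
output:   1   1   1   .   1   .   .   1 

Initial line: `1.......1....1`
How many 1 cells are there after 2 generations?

10

.111111111111.
..1111111111..
count of 1: 10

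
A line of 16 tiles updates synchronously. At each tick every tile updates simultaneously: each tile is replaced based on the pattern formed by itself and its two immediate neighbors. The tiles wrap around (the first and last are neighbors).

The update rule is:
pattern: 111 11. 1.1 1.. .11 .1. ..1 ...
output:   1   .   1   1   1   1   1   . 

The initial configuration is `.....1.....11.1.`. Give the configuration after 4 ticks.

....111...11.111
1..111.1.11.111.
11111.1111.111.1
1111.1111.111.11

1111.1111.111.11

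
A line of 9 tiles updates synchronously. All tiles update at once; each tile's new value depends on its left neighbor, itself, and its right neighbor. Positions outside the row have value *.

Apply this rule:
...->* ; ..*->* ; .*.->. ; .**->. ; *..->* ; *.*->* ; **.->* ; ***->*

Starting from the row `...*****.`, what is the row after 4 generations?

***.*****
****.****
*****.***
******.**

******.**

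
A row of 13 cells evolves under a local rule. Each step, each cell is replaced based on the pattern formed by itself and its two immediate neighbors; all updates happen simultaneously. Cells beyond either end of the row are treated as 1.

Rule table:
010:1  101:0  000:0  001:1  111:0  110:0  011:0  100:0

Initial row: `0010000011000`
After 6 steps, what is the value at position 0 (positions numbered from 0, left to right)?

0

0110000100001
0000001100010
0000010000110
0000110001000
0001000011001
0011000100010
position 0 holds 0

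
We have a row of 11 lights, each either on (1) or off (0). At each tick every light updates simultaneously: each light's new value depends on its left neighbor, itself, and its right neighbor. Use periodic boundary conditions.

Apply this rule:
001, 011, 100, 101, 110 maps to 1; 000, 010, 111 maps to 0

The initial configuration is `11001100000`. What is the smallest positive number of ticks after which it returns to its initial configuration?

4

tick 1: 11111110001
tick 2: 00000011011
tick 3: 10000111111
tick 4: 11001100000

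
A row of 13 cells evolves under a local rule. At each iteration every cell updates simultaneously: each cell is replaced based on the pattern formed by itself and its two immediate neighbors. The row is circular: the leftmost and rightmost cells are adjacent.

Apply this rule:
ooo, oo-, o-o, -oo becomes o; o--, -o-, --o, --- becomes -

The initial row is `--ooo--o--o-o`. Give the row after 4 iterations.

--ooo--------

iteration 1: --ooo------o-
iteration 2: --ooo--------
iteration 3: --ooo--------  (fixed point — unchanged through iteration 4)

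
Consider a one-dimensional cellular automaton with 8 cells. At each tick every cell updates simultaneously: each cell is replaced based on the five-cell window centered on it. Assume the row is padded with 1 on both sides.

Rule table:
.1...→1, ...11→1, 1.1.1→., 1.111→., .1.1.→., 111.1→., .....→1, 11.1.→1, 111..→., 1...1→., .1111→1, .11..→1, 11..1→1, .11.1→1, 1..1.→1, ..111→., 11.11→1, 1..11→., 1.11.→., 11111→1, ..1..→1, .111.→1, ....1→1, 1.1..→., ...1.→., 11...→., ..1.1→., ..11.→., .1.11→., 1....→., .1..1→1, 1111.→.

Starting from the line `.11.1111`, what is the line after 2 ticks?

tick 1: 1.11.111
tick 2: .1.11.11

.1.11.11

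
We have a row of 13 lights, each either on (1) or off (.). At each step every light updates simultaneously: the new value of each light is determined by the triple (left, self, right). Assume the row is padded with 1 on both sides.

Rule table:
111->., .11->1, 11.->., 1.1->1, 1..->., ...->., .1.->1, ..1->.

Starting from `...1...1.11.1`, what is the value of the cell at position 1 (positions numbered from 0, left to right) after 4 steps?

.

step 1: ...1...111.11
step 2: ...1...1..11.
step 3: ...1...1..1.1
step 4: ...1...1..111
position 1 holds .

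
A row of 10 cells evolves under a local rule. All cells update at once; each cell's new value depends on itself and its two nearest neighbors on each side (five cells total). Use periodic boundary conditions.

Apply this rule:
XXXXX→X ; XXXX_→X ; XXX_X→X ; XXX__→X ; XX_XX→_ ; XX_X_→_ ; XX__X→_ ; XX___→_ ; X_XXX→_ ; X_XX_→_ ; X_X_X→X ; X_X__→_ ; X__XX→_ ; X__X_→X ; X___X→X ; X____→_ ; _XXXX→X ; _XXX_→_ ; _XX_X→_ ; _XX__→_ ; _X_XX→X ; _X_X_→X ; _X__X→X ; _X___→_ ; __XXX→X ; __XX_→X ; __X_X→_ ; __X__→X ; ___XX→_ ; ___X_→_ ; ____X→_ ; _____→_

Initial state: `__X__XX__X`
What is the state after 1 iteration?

XXXX_X__XX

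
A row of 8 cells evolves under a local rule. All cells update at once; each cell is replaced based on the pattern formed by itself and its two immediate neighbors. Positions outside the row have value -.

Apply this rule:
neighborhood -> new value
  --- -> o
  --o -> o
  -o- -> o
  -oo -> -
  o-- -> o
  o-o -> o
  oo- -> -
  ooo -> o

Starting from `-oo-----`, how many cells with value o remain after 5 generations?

6

o--ooooo
ooo-ooo-
-o-o-o-o
oooooooo
-oooooo-
count of o: 6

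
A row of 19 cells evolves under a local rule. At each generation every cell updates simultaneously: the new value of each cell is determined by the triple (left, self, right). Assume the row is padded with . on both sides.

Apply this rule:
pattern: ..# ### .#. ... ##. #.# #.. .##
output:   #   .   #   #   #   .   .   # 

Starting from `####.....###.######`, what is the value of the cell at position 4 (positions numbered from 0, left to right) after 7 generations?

generation 1: #..#.#####.#.#....#
generation 2: #.##.#...#.#.#.####
generation 3: #.##.#.###.#.#.#..#
generation 4: #.##.#.#.#.#.#.#.##
generation 5: #.##.#.#.#.#.#.#.##  (fixed point — unchanged through generation 7)
position 4 holds .

.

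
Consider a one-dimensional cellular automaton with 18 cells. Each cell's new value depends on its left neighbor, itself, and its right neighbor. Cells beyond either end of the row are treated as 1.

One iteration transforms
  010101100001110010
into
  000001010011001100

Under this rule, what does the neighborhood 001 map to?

1

At position 10 the neighborhood is 001; the next row has 1 there.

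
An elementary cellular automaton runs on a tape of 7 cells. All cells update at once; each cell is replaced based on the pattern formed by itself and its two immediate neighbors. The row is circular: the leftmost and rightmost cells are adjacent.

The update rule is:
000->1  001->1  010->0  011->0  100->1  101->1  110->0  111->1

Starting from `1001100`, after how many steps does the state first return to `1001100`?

2

0110011
1001100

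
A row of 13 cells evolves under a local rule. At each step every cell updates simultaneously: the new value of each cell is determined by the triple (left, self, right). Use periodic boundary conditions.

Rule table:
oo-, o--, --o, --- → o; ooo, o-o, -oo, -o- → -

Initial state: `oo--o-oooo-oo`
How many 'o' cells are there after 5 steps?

4

-ooo-----o---
o--oooooo-ooo
ooo-----o----
--oooooo-oooo
oo-----o----o
count of o: 4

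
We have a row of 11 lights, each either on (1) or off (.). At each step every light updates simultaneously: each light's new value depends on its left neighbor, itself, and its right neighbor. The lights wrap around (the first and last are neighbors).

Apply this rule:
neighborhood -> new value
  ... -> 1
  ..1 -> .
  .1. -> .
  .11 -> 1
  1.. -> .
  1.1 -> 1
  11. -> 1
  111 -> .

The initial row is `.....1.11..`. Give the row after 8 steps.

1.1.1..1..1

1111..111.1
...1..1.111
.1.....11.1
1..111.111.
...1.111.11
.1..11.1111
1...1111..1
1.1.1..1..1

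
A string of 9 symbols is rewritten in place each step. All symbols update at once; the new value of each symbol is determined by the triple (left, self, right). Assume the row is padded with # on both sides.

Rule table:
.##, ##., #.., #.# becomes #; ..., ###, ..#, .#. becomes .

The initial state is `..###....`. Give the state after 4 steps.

#.#.##...
##.####..
.###..##.
##.##.###

##.##.###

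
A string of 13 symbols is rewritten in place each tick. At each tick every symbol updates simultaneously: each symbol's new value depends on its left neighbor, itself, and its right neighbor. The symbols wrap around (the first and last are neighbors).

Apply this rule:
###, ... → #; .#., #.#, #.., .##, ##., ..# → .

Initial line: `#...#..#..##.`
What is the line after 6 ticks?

.###....##...

tick 1: ..#..........
tick 2: #...#########
tick 3: ..#..########
tick 4: ......######.
tick 5: #####..####..
tick 6: .###....##...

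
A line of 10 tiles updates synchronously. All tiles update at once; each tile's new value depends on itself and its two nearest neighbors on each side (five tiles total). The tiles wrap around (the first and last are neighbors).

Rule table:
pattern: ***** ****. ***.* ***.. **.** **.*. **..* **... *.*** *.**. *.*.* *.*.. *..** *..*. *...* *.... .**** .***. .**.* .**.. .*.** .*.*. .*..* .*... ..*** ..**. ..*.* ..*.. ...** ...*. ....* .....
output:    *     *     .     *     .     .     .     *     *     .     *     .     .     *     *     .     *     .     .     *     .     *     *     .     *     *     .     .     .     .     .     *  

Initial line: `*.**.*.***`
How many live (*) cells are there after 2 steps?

4

.....*.***
*.*....*.*
count of *: 4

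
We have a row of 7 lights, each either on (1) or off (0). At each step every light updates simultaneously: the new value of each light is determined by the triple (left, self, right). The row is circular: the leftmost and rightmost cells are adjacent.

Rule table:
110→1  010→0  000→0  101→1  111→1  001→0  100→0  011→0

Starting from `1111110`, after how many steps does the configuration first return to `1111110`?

7

0111111
1011111
1101111
1110111
1111011
1111101
1111110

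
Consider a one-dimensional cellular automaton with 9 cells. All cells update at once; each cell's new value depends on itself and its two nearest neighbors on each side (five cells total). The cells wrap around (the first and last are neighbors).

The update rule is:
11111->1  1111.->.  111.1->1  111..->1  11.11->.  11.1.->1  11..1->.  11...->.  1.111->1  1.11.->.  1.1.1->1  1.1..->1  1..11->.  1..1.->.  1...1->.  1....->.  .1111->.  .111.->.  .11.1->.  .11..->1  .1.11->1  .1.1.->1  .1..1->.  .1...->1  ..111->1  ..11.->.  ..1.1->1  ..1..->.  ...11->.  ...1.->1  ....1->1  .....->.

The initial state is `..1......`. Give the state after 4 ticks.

..1111.1.

11.1.....
..111..1.
..1.1...1
..1111.1.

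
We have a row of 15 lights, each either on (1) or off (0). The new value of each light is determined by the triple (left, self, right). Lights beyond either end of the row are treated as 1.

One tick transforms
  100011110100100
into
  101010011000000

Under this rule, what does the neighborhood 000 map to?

1

At position 2 the neighborhood is 000; the next row has 1 there.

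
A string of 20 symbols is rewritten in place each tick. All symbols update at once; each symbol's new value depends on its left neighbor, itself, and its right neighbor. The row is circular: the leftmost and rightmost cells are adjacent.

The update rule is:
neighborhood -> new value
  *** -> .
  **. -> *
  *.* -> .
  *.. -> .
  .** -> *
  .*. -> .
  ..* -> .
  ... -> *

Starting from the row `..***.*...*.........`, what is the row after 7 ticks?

......*.*****...*.*.

*.*.*...*...********
*.....*...*.*.......
..***...*.....*****.
*.*.*.*...***.*...*.
........*.*.*...*...
*******.......*...**
......*.*****...*.*.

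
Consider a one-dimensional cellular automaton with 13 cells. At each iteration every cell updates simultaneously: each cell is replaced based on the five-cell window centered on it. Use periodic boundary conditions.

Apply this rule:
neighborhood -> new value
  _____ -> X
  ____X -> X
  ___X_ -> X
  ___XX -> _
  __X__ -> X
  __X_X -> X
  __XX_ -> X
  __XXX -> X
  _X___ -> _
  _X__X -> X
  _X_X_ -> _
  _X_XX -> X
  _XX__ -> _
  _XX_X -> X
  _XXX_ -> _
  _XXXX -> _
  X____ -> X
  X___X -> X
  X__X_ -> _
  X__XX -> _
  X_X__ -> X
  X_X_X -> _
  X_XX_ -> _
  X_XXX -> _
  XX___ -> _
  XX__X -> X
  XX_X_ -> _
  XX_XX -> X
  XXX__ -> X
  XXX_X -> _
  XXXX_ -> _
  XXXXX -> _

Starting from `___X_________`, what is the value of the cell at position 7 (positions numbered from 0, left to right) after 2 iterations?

_

XXXX_XXXXXXXX
____X________
position 7 holds _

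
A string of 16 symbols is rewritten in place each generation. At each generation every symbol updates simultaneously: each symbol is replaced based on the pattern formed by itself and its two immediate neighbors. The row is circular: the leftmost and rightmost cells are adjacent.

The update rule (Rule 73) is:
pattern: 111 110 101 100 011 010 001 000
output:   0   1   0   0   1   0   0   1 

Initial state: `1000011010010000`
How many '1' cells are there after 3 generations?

8

0011011000000110
1011011011110110
0011011010010110
count of 1: 8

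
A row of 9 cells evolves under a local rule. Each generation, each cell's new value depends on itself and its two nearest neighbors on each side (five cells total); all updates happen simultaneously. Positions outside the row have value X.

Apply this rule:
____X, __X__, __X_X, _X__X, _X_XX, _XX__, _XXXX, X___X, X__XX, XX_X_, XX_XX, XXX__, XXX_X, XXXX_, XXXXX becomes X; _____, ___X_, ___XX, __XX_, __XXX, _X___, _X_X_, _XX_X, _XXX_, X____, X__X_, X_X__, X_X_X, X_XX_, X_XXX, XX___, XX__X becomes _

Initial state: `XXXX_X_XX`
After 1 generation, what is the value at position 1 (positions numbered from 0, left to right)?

X

XXXXX_X_X
position 1 holds X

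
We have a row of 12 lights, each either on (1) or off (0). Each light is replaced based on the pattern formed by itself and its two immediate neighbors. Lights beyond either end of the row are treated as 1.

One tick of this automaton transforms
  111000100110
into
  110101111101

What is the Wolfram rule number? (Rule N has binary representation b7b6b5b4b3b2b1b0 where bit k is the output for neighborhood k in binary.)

position 0: 111 → 1  (bit 7 = 1)
position 2: 110 → 0  (bit 6 = 0)
position 11: 101 → 1  (bit 5 = 1)
position 3: 100 → 1  (bit 4 = 1)
position 9: 011 → 1  (bit 3 = 1)
position 6: 010 → 1  (bit 2 = 1)
position 5: 001 → 1  (bit 1 = 1)
position 4: 000 → 0  (bit 0 = 0)
bits b7..b0 = 10111110 = 190

190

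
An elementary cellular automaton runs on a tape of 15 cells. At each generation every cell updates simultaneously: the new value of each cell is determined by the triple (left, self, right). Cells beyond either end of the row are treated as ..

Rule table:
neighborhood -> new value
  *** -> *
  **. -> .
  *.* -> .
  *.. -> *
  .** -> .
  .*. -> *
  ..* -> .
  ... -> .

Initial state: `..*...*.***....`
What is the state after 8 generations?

..**..*..*.*...
....*.**.*.**..
....*....*...*.
....**...**..**
......*....*...
......**...**..
........*....*.
........**...**

........**...**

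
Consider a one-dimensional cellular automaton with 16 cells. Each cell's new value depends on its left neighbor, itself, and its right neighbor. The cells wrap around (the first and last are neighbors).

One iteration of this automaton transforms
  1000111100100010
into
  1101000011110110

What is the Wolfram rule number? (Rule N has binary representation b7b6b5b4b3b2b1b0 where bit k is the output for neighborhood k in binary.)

22

position 5: 111 → 0  (bit 7 = 0)
position 7: 110 → 0  (bit 6 = 0)
position 15: 101 → 0  (bit 5 = 0)
position 1: 100 → 1  (bit 4 = 1)
position 4: 011 → 0  (bit 3 = 0)
position 0: 010 → 1  (bit 2 = 1)
position 3: 001 → 1  (bit 1 = 1)
position 2: 000 → 0  (bit 0 = 0)
bits b7..b0 = 00010110 = 22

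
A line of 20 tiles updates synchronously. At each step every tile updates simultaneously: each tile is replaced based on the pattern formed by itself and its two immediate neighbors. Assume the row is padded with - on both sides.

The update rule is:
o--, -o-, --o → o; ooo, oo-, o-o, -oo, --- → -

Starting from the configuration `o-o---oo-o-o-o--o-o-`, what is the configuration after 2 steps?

o-oo-o---o-o-oooo-oo
o----oo-oo-o--------

o----oo-oo-o--------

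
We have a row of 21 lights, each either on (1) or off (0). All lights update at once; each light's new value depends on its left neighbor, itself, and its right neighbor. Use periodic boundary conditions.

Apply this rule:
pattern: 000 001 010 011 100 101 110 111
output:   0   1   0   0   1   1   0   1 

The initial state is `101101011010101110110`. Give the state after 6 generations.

010010100101010101001
101101011010101010110
010010100101010101001  (repeats generation 1; period 2)
generation 6: 101101011010101010110

101101011010101010110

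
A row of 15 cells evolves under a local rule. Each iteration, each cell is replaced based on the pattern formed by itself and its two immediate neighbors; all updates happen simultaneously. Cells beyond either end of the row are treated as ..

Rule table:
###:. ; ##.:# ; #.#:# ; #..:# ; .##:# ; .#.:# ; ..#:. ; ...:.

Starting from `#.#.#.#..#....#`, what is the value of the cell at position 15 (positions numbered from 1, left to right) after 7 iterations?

########.##...#
#......#####..#
##.....#...##.#
###....##..####
#.##...###.#..#
#####..#.####.#
#...##.###..###
position 15 holds #

#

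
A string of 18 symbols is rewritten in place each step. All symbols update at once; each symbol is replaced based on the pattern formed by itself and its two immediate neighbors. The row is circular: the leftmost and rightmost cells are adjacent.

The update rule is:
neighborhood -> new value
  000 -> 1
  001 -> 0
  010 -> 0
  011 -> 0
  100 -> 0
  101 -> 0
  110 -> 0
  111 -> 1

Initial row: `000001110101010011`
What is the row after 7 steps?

010010011110000000

step 1: 011100100000000000
step 2: 001000001111111111
step 3: 000011100111111110
step 4: 111001000011111100
step 5: 010000011001111000
step 6: 000111000000110011
step 7: 010010011110000000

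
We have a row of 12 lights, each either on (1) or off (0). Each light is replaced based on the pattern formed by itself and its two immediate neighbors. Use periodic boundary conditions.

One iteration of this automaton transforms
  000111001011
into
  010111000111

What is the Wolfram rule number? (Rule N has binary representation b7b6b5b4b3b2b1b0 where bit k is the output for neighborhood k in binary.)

233

position 4: 111 → 1  (bit 7 = 1)
position 5: 110 → 1  (bit 6 = 1)
position 9: 101 → 1  (bit 5 = 1)
position 0: 100 → 0  (bit 4 = 0)
position 3: 011 → 1  (bit 3 = 1)
position 8: 010 → 0  (bit 2 = 0)
position 2: 001 → 0  (bit 1 = 0)
position 1: 000 → 1  (bit 0 = 1)
bits b7..b0 = 11101001 = 233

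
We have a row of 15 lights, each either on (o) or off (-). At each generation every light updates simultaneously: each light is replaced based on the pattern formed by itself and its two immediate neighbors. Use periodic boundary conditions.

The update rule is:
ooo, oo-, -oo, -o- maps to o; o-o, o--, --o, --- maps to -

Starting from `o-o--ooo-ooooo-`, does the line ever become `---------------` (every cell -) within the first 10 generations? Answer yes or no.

no

o-o--ooo-ooooo-  (fixed point — unchanged through generation 10)
generation 10 is o-o--ooo-ooooo-, still not uniform -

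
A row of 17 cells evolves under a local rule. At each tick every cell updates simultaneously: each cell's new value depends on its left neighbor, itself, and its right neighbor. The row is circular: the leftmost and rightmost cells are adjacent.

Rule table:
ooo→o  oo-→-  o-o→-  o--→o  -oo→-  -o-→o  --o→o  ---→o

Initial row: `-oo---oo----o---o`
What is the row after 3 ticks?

-o--o-----ooooo--

tick 1: ---ooo--ooooooooo
tick 2: ooo-o-oo-ooooooo-
tick 3: -o--o-----ooooo--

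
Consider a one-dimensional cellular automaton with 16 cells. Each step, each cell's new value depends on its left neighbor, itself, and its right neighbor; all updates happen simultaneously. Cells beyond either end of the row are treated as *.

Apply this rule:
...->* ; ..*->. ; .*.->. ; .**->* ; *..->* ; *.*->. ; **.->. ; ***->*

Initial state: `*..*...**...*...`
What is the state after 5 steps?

.**..*..****.**.

.*..**.*.**..**.
..*.*....*.*.*..
*....***......*.
.***.**.*****...
.**..*..****.**.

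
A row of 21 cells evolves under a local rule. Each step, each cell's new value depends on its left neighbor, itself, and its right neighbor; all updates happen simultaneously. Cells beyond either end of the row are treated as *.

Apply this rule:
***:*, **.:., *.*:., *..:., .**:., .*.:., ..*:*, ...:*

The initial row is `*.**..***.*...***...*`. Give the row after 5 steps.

...**....***.....*...

.....*.*....**.*..**.
.****....***.....*...
..**..***.*..****..**
.*...*.*....*.**..*.*
...**....***.....*...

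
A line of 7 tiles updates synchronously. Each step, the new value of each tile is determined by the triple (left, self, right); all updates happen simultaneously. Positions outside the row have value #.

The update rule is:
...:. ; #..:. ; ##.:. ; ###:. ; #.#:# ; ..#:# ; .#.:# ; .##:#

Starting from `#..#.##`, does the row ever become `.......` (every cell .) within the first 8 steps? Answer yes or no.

no

..####.
.##...#
##...##
....##.
...##.#
..##.##
.##.##.
##.##.#
step 8 is ##.##.#, still not uniform .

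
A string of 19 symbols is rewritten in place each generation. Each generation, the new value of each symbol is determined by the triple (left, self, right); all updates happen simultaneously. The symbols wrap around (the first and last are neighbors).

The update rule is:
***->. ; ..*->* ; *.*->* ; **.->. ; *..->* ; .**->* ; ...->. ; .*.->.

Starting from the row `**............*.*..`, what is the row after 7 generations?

*.*..........*.*.**
.*.*........*.*.**.
*.*.*......*.*.**.*
.*.*.*....*.*.**.**
*.*.*.*..*.*.**.**.
.*.*.*.**.*.**.**.*
*.*.*.**.*.**.**.*.

*.*.*.**.*.**.**.*.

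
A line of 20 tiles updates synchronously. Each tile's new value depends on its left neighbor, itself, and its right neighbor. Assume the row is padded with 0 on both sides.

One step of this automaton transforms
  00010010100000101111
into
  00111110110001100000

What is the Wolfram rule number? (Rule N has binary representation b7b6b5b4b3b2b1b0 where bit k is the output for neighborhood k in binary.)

position 17: 111 → 0  (bit 7 = 0)
position 19: 110 → 0  (bit 6 = 0)
position 7: 101 → 0  (bit 5 = 0)
position 4: 100 → 1  (bit 4 = 1)
position 16: 011 → 0  (bit 3 = 0)
position 3: 010 → 1  (bit 2 = 1)
position 2: 001 → 1  (bit 1 = 1)
position 0: 000 → 0  (bit 0 = 0)
bits b7..b0 = 00010110 = 22

22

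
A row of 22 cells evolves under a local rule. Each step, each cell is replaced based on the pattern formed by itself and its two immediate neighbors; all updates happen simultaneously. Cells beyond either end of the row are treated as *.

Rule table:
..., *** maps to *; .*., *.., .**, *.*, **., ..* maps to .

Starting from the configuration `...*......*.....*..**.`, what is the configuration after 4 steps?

.*...****...***.......
...*..**..*..*..*****.
.*...............***..
...*************..*...

...*************..*...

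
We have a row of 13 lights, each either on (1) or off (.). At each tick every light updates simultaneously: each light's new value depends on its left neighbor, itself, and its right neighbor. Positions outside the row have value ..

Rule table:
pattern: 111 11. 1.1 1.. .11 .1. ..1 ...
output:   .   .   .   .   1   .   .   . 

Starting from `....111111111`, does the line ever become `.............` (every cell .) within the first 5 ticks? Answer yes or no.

tick 1: ....1........
tick 2: .............
all cells are . at tick 2

yes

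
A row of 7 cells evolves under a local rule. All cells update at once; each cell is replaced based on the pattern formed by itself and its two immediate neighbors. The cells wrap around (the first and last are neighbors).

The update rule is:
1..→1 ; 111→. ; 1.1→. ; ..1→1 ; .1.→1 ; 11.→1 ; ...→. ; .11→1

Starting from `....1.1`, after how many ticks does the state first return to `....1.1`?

tick 1: 1..11.1
tick 2: 11111.1
tick 3: ....1.1

3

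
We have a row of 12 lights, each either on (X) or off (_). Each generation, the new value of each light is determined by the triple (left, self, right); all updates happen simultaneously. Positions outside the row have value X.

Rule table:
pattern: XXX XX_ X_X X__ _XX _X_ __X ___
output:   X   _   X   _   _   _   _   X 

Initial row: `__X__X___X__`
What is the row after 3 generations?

X_XXX__X___X

_______X____
_XXXXX___XX_
X_XXX__X___X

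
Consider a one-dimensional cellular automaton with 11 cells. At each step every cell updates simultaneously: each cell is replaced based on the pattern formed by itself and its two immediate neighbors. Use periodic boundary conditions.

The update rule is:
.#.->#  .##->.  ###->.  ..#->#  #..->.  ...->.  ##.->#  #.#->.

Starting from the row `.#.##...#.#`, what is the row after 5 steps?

step 1: .#..#..##.#
step 2: .#.##.#.#.#
step 3: .#..#.#.#.#
step 4: .#.##.#.#.#  (repeats step 2; period 2)
step 5: .#..#.#.#.#

.#..#.#.#.#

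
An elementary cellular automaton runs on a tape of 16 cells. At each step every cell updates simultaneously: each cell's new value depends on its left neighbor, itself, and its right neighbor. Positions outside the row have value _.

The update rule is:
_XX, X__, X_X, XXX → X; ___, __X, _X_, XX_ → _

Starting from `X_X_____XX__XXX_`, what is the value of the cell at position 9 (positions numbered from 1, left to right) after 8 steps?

X

_X_X____X_X_XX_X
__X_X____X_XX_X_
___X_X____XX_X_X
____X_X___X_X_X_
_____X_X___X_X_X
______X_X___X_X_
_______X_X___X_X
________X_X___X_
position 9 holds X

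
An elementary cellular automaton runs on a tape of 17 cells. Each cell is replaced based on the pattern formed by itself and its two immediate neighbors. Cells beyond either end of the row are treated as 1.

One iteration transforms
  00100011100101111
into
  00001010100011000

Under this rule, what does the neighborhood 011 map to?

At position 6 the neighborhood is 011; the next row has 1 there.

1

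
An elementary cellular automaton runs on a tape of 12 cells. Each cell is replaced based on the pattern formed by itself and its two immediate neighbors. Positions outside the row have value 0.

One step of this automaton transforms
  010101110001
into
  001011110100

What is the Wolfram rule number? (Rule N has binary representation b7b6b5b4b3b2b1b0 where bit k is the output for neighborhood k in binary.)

position 6: 111 → 1  (bit 7 = 1)
position 7: 110 → 1  (bit 6 = 1)
position 2: 101 → 1  (bit 5 = 1)
position 8: 100 → 0  (bit 4 = 0)
position 5: 011 → 1  (bit 3 = 1)
position 1: 010 → 0  (bit 2 = 0)
position 0: 001 → 0  (bit 1 = 0)
position 9: 000 → 1  (bit 0 = 1)
bits b7..b0 = 11101001 = 233

233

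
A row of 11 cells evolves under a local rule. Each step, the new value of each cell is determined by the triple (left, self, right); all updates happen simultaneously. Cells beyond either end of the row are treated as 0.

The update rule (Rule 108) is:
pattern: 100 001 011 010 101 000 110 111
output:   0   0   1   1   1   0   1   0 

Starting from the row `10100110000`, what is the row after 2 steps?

step 1: 11100110000
step 2: 10100110000

10100110000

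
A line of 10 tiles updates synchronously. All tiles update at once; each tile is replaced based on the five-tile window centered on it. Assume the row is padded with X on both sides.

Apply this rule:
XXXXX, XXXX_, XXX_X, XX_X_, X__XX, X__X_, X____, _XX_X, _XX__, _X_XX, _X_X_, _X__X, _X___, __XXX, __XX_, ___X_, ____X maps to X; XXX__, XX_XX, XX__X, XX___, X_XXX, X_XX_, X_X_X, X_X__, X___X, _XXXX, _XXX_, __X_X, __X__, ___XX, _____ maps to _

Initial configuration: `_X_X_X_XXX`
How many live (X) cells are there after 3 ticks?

6

X_X_X_X__X
XX_X_X_XXX
XXX_X_X__X
count of X: 6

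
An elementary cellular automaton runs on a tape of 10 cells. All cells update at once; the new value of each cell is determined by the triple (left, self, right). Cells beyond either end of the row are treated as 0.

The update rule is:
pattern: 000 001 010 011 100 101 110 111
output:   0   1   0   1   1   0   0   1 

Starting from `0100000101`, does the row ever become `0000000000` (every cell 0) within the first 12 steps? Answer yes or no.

1010001000
0001010100
0010000010
0101000101
1000101000
0101000100
1000101010
0101000001
1000100010
0101010101
1000000000
0100000000
step 12 is 0100000000, still not uniform 0

no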